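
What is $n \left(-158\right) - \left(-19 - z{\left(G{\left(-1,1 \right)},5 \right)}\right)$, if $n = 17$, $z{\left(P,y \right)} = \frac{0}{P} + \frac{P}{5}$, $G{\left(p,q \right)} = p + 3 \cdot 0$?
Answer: $- \frac{13336}{5} \approx -2667.2$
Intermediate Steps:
$G{\left(p,q \right)} = p$ ($G{\left(p,q \right)} = p + 0 = p$)
$z{\left(P,y \right)} = \frac{P}{5}$ ($z{\left(P,y \right)} = 0 + P \frac{1}{5} = 0 + \frac{P}{5} = \frac{P}{5}$)
$n \left(-158\right) - \left(-19 - z{\left(G{\left(-1,1 \right)},5 \right)}\right) = 17 \left(-158\right) + \left(\left(44 + \frac{1}{5} \left(-1\right)\right) - 25\right) = -2686 + \left(\left(44 - \frac{1}{5}\right) - 25\right) = -2686 + \left(\frac{219}{5} - 25\right) = -2686 + \frac{94}{5} = - \frac{13336}{5}$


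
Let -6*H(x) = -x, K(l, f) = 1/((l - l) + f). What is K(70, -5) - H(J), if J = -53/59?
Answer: -89/1770 ≈ -0.050282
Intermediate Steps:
K(l, f) = 1/f (K(l, f) = 1/(0 + f) = 1/f)
J = -53/59 (J = -53*1/59 = -53/59 ≈ -0.89830)
H(x) = x/6 (H(x) = -(-1)*x/6 = x/6)
K(70, -5) - H(J) = 1/(-5) - (-53)/(6*59) = -⅕ - 1*(-53/354) = -⅕ + 53/354 = -89/1770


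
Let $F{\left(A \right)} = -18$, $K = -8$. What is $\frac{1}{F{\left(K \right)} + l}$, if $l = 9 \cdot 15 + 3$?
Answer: $\frac{1}{120} \approx 0.0083333$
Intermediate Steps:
$l = 138$ ($l = 135 + 3 = 138$)
$\frac{1}{F{\left(K \right)} + l} = \frac{1}{-18 + 138} = \frac{1}{120}$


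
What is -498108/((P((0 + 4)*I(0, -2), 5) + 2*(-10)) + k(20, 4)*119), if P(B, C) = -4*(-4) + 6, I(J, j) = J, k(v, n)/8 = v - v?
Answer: -249054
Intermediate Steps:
k(v, n) = 0 (k(v, n) = 8*(v - v) = 8*0 = 0)
P(B, C) = 22 (P(B, C) = 16 + 6 = 22)
-498108/((P((0 + 4)*I(0, -2), 5) + 2*(-10)) + k(20, 4)*119) = -498108/((22 + 2*(-10)) + 0*119) = -498108/((22 - 20) + 0) = -498108/(2 + 0) = -498108/2 = -498108*1/2 = -249054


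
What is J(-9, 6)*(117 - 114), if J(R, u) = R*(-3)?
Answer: 81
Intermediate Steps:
J(R, u) = -3*R
J(-9, 6)*(117 - 114) = (-3*(-9))*(117 - 114) = 27*3 = 81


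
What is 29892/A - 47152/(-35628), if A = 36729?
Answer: 488616/228613 ≈ 2.1373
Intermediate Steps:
29892/A - 47152/(-35628) = 29892/36729 - 47152/(-35628) = 29892*(1/36729) - 47152*(-1/35628) = 188/231 + 11788/8907 = 488616/228613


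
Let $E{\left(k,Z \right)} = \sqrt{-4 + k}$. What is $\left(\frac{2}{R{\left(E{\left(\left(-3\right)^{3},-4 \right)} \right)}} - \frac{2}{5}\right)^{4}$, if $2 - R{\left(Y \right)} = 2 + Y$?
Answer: $- \frac{49024}{600625} - \frac{384 i \sqrt{31}}{120125} \approx -0.081622 - 0.017798 i$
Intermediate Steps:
$R{\left(Y \right)} = - Y$ ($R{\left(Y \right)} = 2 - \left(2 + Y\right) = - Y$)
$\left(\frac{2}{R{\left(E{\left(\left(-3\right)^{3},-4 \right)} \right)}} - \frac{2}{5}\right)^{4} = \left(\frac{2}{\left(-1\right) \sqrt{-4 + \left(-3\right)^{3}}} - \frac{2}{5}\right)^{4} = \left(\frac{2}{\left(-1\right) \sqrt{-4 - 27}} - \frac{2}{5}\right)^{4} = \left(\frac{2}{\left(-1\right) \sqrt{-31}} - \frac{2}{5}\right)^{4} = \left(\frac{2}{\left(-1\right) i \sqrt{31}} - \frac{2}{5}\right)^{4} = \left(2 \frac{i \sqrt{31}}{31} - \frac{2}{5}\right)^{4} = \left(\frac{2 i \sqrt{31}}{31} - \frac{2}{5}\right)^{4} = \left(- \frac{2}{5} + \frac{2 i \sqrt{31}}{31}\right)^{4}$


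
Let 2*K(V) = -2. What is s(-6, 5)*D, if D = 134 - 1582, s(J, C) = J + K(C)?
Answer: 10136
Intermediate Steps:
K(V) = -1 (K(V) = (1/2)*(-2) = -1)
s(J, C) = -1 + J (s(J, C) = J - 1 = -1 + J)
D = -1448
s(-6, 5)*D = (-1 - 6)*(-1448) = -7*(-1448) = 10136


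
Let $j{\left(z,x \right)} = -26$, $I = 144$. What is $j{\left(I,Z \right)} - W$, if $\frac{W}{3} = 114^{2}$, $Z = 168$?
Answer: $-39014$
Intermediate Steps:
$W = 38988$ ($W = 3 \cdot 114^{2} = 3 \cdot 12996 = 38988$)
$j{\left(I,Z \right)} - W = -26 - 38988 = -39014$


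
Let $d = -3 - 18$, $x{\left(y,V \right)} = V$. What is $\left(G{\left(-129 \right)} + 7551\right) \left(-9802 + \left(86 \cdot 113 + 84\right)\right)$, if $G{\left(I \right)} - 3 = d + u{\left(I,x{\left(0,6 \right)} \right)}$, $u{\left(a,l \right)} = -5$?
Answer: $0$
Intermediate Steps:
$d = -21$ ($d = -3 - 18 = -21$)
$G{\left(I \right)} = -23$ ($G{\left(I \right)} = 3 - 26 = -23$)
$\left(G{\left(-129 \right)} + 7551\right) \left(-9802 + \left(86 \cdot 113 + 84\right)\right) = \left(-23 + 7551\right) \left(-9802 + \left(86 \cdot 113 + 84\right)\right) = 7528 \left(-9802 + \left(9718 + 84\right)\right) = 7528 \left(-9802 + 9802\right) = 7528 \cdot 0 = 0$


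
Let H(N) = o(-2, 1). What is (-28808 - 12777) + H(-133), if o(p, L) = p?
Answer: -41587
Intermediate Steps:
H(N) = -2
(-28808 - 12777) + H(-133) = (-28808 - 12777) - 2 = -41585 - 2 = -41587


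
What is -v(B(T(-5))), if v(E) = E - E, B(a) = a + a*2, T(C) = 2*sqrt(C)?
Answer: 0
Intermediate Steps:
B(a) = 3*a (B(a) = a + 2*a = 3*a)
v(E) = 0
-v(B(T(-5))) = -1*0 = 0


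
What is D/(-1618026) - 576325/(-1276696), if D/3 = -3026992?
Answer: 71989394079/11871996104 ≈ 6.0638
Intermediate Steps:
D = -9080976 (D = 3*(-3026992) = -9080976)
D/(-1618026) - 576325/(-1276696) = -9080976/(-1618026) - 576325/(-1276696) = -9080976*(-1/1618026) - 576325*(-1/1276696) = 1513496/269671 + 576325/1276696 = 71989394079/11871996104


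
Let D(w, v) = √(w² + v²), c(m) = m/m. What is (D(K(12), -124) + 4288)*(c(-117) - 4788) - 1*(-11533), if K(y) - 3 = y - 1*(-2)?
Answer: -20515123 - 4787*√15665 ≈ -2.1114e+7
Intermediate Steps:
c(m) = 1
K(y) = 5 + y (K(y) = 3 + (y - 1*(-2)) = 3 + (y + 2) = 3 + (2 + y) = 5 + y)
D(w, v) = √(v² + w²)
(D(K(12), -124) + 4288)*(c(-117) - 4788) - 1*(-11533) = (√((-124)² + (5 + 12)²) + 4288)*(1 - 4788) - 1*(-11533) = (√(15376 + 17²) + 4288)*(-4787) + 11533 = (√(15376 + 289) + 4288)*(-4787) + 11533 = (√15665 + 4288)*(-4787) + 11533 = (4288 + √15665)*(-4787) + 11533 = (-20526656 - 4787*√15665) + 11533 = -20515123 - 4787*√15665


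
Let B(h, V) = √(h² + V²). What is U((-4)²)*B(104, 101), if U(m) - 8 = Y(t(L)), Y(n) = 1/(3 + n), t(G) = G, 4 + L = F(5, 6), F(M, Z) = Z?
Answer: 41*√21017/5 ≈ 1188.8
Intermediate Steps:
L = 2 (L = -4 + 6 = 2)
B(h, V) = √(V² + h²)
U(m) = 41/5 (U(m) = 8 + 1/(3 + 2) = 8 + 1/5 = 8 + ⅕ = 41/5)
U((-4)²)*B(104, 101) = 41*√(101² + 104²)/5 = 41*√(10201 + 10816)/5 = 41*√21017/5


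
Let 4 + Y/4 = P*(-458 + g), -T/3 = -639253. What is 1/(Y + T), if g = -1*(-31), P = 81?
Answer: 1/1779395 ≈ 5.6199e-7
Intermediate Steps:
T = 1917759 (T = -3*(-639253) = 1917759)
g = 31
Y = -138364 (Y = -16 + 4*(81*(-458 + 31)) = -16 + 4*(81*(-427)) = -16 + 4*(-34587) = -16 - 138348 = -138364)
1/(Y + T) = 1/(-138364 + 1917759) = 1/1779395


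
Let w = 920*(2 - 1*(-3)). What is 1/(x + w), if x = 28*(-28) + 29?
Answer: 1/3845 ≈ 0.00026008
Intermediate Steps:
x = -755 (x = -784 + 29 = -755)
w = 4600 (w = 920*(2 + 3) = 920*5 = 4600)
1/(x + w) = 1/(-755 + 4600) = 1/3845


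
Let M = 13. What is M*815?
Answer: 10595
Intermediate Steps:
M*815 = 13*815 = 10595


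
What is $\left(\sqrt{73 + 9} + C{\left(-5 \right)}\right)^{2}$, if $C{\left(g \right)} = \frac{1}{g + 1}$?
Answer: $\frac{1313}{16} - \frac{\sqrt{82}}{2} \approx 77.535$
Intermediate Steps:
$C{\left(g \right)} = \frac{1}{1 + g}$
$\left(\sqrt{73 + 9} + C{\left(-5 \right)}\right)^{2} = \left(\sqrt{73 + 9} + \frac{1}{1 - 5}\right)^{2} = \left(\sqrt{82} + \frac{1}{-4}\right)^{2} = \left(\sqrt{82} - \frac{1}{4}\right)^{2} = \left(- \frac{1}{4} + \sqrt{82}\right)^{2}$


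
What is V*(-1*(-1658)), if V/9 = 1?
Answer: 14922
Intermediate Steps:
V = 9 (V = 9*1 = 9)
V*(-1*(-1658)) = 9*(-1*(-1658)) = 9*1658 = 14922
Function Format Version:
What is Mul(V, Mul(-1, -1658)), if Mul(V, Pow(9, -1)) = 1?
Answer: 14922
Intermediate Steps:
V = 9 (V = Mul(9, 1) = 9)
Mul(V, Mul(-1, -1658)) = Mul(9, Mul(-1, -1658)) = Mul(9, 1658) = 14922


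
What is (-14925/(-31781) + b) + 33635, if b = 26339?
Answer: 1906048619/31781 ≈ 59975.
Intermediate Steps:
(-14925/(-31781) + b) + 33635 = (-14925/(-31781) + 26339) + 33635 = (-14925*(-1/31781) + 26339) + 33635 = (14925/31781 + 26339) + 33635 = 837094684/31781 + 33635 = 1906048619/31781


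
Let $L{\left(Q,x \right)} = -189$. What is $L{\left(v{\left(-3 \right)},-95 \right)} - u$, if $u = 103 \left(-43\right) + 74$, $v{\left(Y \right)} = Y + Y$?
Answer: $4166$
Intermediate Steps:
$v{\left(Y \right)} = 2 Y$
$u = -4355$ ($u = -4429 + 74 = -4355$)
$L{\left(v{\left(-3 \right)},-95 \right)} - u = -189 - -4355 = -189 + 4355 = 4166$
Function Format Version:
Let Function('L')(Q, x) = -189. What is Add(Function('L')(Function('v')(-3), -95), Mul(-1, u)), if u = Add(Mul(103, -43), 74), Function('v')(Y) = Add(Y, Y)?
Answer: 4166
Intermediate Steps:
Function('v')(Y) = Mul(2, Y)
u = -4355 (u = Add(-4429, 74) = -4355)
Add(Function('L')(Function('v')(-3), -95), Mul(-1, u)) = Add(-189, Mul(-1, -4355)) = Add(-189, 4355) = 4166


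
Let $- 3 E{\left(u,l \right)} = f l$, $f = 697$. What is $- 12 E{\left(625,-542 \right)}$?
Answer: $-1511096$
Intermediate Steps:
$E{\left(u,l \right)} = - \frac{697 l}{3}$
$- 12 E{\left(625,-542 \right)} = - 12 \left(\left(- \frac{697}{3}\right) \left(-542\right)\right) = \left(-12\right) \frac{377774}{3} = -1511096$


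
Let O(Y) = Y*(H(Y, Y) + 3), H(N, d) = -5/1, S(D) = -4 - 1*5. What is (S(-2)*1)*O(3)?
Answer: 54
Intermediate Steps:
S(D) = -9 (S(D) = -4 - 5 = -9)
H(N, d) = -5 (H(N, d) = -5*1 = -5)
O(Y) = -2*Y (O(Y) = Y*(-5 + 3) = Y*(-2) = -2*Y)
(S(-2)*1)*O(3) = (-9*1)*(-2*3) = -9*(-6) = 54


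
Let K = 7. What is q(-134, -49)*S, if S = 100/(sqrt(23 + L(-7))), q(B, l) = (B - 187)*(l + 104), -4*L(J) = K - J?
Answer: -588500*sqrt(78)/13 ≈ -3.9981e+5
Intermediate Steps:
L(J) = -7/4 + J/4 (L(J) = -(7 - J)/4 = -7/4 + J/4)
q(B, l) = (-187 + B)*(104 + l)
S = 100*sqrt(78)/39 (S = 100/(sqrt(23 + (-7/4 + (1/4)*(-7)))) = 100/(sqrt(23 + (-7/4 - 7/4))) = 100/(sqrt(23 - 7/2)) = 100/(sqrt(39/2)) = 100/((sqrt(78)/2)) = 100*(sqrt(78)/39) = 100*sqrt(78)/39 ≈ 22.646)
q(-134, -49)*S = (-19448 - 187*(-49) + 104*(-134) - 134*(-49))*(100*sqrt(78)/39) = (-19448 + 9163 - 13936 + 6566)*(100*sqrt(78)/39) = -588500*sqrt(78)/13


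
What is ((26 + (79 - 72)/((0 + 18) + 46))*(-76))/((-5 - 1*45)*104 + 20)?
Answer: 31749/82880 ≈ 0.38307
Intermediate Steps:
((26 + (79 - 72)/((0 + 18) + 46))*(-76))/((-5 - 1*45)*104 + 20) = ((26 + 7/(18 + 46))*(-76))/((-5 - 45)*104 + 20) = ((26 + 7/64)*(-76))/(-50*104 + 20) = ((26 + 7*(1/64))*(-76))/(-5200 + 20) = ((26 + 7/64)*(-76))/(-5180) = ((1671/64)*(-76))*(-1/5180) = -31749/16*(-1/5180) = 31749/82880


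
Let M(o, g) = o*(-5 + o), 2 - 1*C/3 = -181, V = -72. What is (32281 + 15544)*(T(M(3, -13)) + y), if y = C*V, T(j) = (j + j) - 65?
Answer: -1894109125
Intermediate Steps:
C = 549 (C = 6 - 3*(-181) = 6 + 543 = 549)
T(j) = -65 + 2*j (T(j) = 2*j - 65 = -65 + 2*j)
y = -39528 (y = 549*(-72) = -39528)
(32281 + 15544)*(T(M(3, -13)) + y) = (32281 + 15544)*((-65 + 2*(3*(-5 + 3))) - 39528) = 47825*((-65 + 2*(3*(-2))) - 39528) = 47825*((-65 + 2*(-6)) - 39528) = 47825*((-65 - 12) - 39528) = 47825*(-77 - 39528) = 47825*(-39605) = -1894109125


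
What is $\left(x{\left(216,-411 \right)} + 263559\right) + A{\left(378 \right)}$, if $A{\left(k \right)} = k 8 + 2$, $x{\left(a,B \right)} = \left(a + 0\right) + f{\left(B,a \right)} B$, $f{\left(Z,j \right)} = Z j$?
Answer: $36753737$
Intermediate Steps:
$x{\left(a,B \right)} = a + a B^{2}$ ($x{\left(a,B \right)} = \left(a + 0\right) + B a B = a + a B^{2}$)
$A{\left(k \right)} = 2 + 8 k$ ($A{\left(k \right)} = 8 k + 2 = 2 + 8 k$)
$\left(x{\left(216,-411 \right)} + 263559\right) + A{\left(378 \right)} = \left(216 \left(1 + \left(-411\right)^{2}\right) + 263559\right) + \left(2 + 8 \cdot 378\right) = \left(216 \left(1 + 168921\right) + 263559\right) + \left(2 + 3024\right) = \left(216 \cdot 168922 + 263559\right) + 3026 = \left(36487152 + 263559\right) + 3026 = 36750711 + 3026 = 36753737$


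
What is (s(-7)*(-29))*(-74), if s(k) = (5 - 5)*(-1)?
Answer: 0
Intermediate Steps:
s(k) = 0 (s(k) = 0*(-1) = 0)
(s(-7)*(-29))*(-74) = (0*(-29))*(-74) = 0*(-74) = 0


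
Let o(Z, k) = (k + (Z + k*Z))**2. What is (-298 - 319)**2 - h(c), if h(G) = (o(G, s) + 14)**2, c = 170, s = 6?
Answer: -2046129604211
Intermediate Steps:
o(Z, k) = (Z + k + Z*k)**2 (o(Z, k) = (k + (Z + Z*k))**2 = (Z + k + Z*k)**2)
h(G) = (14 + (6 + 7*G)**2)**2 (h(G) = ((G + 6 + G*6)**2 + 14)**2 = ((G + 6 + 6*G)**2 + 14)**2 = ((6 + 7*G)**2 + 14)**2 = (14 + (6 + 7*G)**2)**2)
(-298 - 319)**2 - h(c) = (-298 - 319)**2 - (14 + (6 + 7*170)**2)**2 = (-617)**2 - (14 + (6 + 1190)**2)**2 = 380689 - (14 + 1196**2)**2 = 380689 - (14 + 1430416)**2 = 380689 - 1*1430430**2 = 380689 - 1*2046129984900 = 380689 - 2046129984900 = -2046129604211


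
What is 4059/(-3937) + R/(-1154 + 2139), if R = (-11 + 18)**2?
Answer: -3805202/3877945 ≈ -0.98124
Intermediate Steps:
R = 49 (R = 7**2 = 49)
4059/(-3937) + R/(-1154 + 2139) = 4059/(-3937) + 49/(-1154 + 2139) = 4059*(-1/3937) + 49/985 = -4059/3937 + 49*(1/985) = -4059/3937 + 49/985 = -3805202/3877945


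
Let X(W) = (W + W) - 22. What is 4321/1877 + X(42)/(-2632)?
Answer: 5628249/2470132 ≈ 2.2785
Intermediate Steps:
X(W) = -22 + 2*W (X(W) = 2*W - 22 = -22 + 2*W)
4321/1877 + X(42)/(-2632) = 4321/1877 + (-22 + 2*42)/(-2632) = 4321*(1/1877) + (-22 + 84)*(-1/2632) = 4321/1877 + 62*(-1/2632) = 4321/1877 - 31/1316 = 5628249/2470132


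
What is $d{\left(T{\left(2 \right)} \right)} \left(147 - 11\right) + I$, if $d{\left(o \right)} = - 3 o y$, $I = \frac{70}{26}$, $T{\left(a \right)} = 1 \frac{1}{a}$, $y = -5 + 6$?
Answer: $- \frac{2617}{13} \approx -201.31$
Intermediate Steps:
$y = 1$
$T{\left(a \right)} = \frac{1}{a}$
$I = \frac{35}{13}$ ($I = 70 \cdot \frac{1}{26} = \frac{35}{13} \approx 2.6923$)
$d{\left(o \right)} = - 3 o$ ($d{\left(o \right)} = - 3 o 1 = - 3 o$)
$d{\left(T{\left(2 \right)} \right)} \left(147 - 11\right) + I = - \frac{3}{2} \left(147 - 11\right) + \frac{35}{13} = \left(-3\right) \frac{1}{2} \left(147 - 11\right) + \frac{35}{13} = \left(- \frac{3}{2}\right) 136 + \frac{35}{13} = -204 + \frac{35}{13} = - \frac{2617}{13}$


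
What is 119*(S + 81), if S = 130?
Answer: 25109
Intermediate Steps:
119*(S + 81) = 119*(130 + 81) = 119*211 = 25109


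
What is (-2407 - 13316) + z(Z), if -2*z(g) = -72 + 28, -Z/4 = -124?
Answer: -15701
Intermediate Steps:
Z = 496 (Z = -4*(-124) = 496)
z(g) = 22 (z(g) = -(-72 + 28)/2 = -½*(-44) = 22)
(-2407 - 13316) + z(Z) = (-2407 - 13316) + 22 = -15723 + 22 = -15701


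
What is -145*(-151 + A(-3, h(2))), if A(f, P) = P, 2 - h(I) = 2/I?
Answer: 21750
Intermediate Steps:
h(I) = 2 - 2/I
-145*(-151 + A(-3, h(2))) = -145*(-151 + (2 - 2/2)) = -145*(-151 + (2 - 2*½)) = -145*(-151 + (2 - 1)) = -145*(-151 + 1) = -145*(-150) = 21750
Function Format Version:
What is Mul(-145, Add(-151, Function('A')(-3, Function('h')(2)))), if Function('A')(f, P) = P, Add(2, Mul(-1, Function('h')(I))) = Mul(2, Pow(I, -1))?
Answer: 21750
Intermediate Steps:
Function('h')(I) = Add(2, Mul(-2, Pow(I, -1))) (Function('h')(I) = Add(2, Mul(-1, Mul(2, Pow(I, -1)))) = Add(2, Mul(-2, Pow(I, -1))))
Mul(-145, Add(-151, Function('A')(-3, Function('h')(2)))) = Mul(-145, Add(-151, Add(2, Mul(-2, Pow(2, -1))))) = Mul(-145, Add(-151, Add(2, Mul(-2, Rational(1, 2))))) = Mul(-145, Add(-151, Add(2, -1))) = Mul(-145, Add(-151, 1)) = Mul(-145, -150) = 21750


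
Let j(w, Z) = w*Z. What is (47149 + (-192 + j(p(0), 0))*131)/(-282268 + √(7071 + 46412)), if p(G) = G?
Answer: -6209049196/79675170341 - 21997*√53483/79675170341 ≈ -0.077993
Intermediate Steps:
j(w, Z) = Z*w
(47149 + (-192 + j(p(0), 0))*131)/(-282268 + √(7071 + 46412)) = (47149 + (-192 + 0*0)*131)/(-282268 + √(7071 + 46412)) = (47149 + (-192 + 0)*131)/(-282268 + √53483) = (47149 - 192*131)/(-282268 + √53483) = (47149 - 25152)/(-282268 + √53483) = 21997/(-282268 + √53483)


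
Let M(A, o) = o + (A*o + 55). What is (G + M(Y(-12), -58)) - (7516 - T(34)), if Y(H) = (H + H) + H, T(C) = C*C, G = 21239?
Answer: 16964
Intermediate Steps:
T(C) = C²
Y(H) = 3*H (Y(H) = 2*H + H = 3*H)
M(A, o) = 55 + o + A*o (M(A, o) = o + (55 + A*o) = 55 + o + A*o)
(G + M(Y(-12), -58)) - (7516 - T(34)) = (21239 + (55 - 58 + (3*(-12))*(-58))) - (7516 - 1*34²) = (21239 + (55 - 58 - 36*(-58))) - (7516 - 1*1156) = (21239 + (55 - 58 + 2088)) - (7516 - 1156) = (21239 + 2085) - 1*6360 = 23324 - 6360 = 16964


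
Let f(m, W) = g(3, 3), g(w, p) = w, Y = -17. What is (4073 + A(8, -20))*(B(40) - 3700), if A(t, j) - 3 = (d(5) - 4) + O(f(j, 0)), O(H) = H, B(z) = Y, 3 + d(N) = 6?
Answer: -15157926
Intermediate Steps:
f(m, W) = 3
d(N) = 3 (d(N) = -3 + 6 = 3)
B(z) = -17
A(t, j) = 5 (A(t, j) = 3 + ((3 - 4) + 3) = 3 + (-1 + 3) = 3 + 2 = 5)
(4073 + A(8, -20))*(B(40) - 3700) = (4073 + 5)*(-17 - 3700) = 4078*(-3717) = -15157926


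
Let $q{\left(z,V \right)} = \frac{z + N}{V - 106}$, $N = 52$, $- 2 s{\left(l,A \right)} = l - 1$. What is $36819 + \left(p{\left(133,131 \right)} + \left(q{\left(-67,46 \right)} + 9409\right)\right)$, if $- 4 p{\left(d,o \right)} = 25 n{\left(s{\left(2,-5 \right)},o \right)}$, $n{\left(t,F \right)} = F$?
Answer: $\frac{90819}{2} \approx 45410.0$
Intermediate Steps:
$s{\left(l,A \right)} = \frac{1}{2} - \frac{l}{2}$ ($s{\left(l,A \right)} = - \frac{l - 1}{2} = - \frac{-1 + l}{2} = \frac{1}{2} - \frac{l}{2}$)
$p{\left(d,o \right)} = - \frac{25 o}{4}$
$q{\left(z,V \right)} = \frac{52 + z}{-106 + V}$ ($q{\left(z,V \right)} = \frac{z + 52}{V - 106} = \frac{52 + z}{-106 + V}$)
$36819 + \left(p{\left(133,131 \right)} + \left(q{\left(-67,46 \right)} + 9409\right)\right) = 36819 + \left(\left(- \frac{25}{4}\right) 131 + \left(\frac{52 - 67}{-106 + 46} + 9409\right)\right) = 36819 + \left(- \frac{3275}{4} + \left(\frac{1}{-60} \left(-15\right) + 9409\right)\right) = 36819 + \left(- \frac{3275}{4} + \left(\left(- \frac{1}{60}\right) \left(-15\right) + 9409\right)\right) = 36819 + \left(- \frac{3275}{4} + \left(\frac{1}{4} + 9409\right)\right) = 36819 + \left(- \frac{3275}{4} + \frac{37637}{4}\right) = 36819 + \frac{17181}{2} = \frac{90819}{2}$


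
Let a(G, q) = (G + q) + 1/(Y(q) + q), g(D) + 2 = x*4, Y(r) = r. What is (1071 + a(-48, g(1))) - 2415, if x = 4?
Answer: -38583/28 ≈ -1378.0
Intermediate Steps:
g(D) = 14 (g(D) = -2 + 4*4 = -2 + 16 = 14)
a(G, q) = G + q + 1/(2*q) (a(G, q) = (G + q) + 1/(q + q) = (G + q) + 1/(2*q) = G + q + 1/(2*q))
(1071 + a(-48, g(1))) - 2415 = (1071 + (-48 + 14 + (½)/14)) - 2415 = (1071 + (-48 + 14 + (½)*(1/14))) - 2415 = (1071 + (-48 + 14 + 1/28)) - 2415 = (1071 - 951/28) - 2415 = 29037/28 - 2415 = -38583/28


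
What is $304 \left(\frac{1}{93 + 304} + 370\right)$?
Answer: $\frac{44654864}{397} \approx 1.1248 \cdot 10^{5}$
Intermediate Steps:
$304 \left(\frac{1}{93 + 304} + 370\right) = 304 \left(\frac{1}{397} + 370\right) = 304 \cdot \frac{146891}{397} = \frac{44654864}{397}$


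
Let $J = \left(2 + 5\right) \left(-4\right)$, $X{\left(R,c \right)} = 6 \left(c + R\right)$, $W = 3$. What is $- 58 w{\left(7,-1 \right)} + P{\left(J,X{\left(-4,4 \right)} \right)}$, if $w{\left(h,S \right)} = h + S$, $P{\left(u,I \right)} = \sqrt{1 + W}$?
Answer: $-346$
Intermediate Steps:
$X{\left(R,c \right)} = 6 R + 6 c$ ($X{\left(R,c \right)} = 6 \left(R + c\right) = 6 R + 6 c$)
$J = -28$ ($J = 7 \left(-4\right) = -28$)
$P{\left(u,I \right)} = 2$ ($P{\left(u,I \right)} = \sqrt{1 + 3} = \sqrt{4} = 2$)
$w{\left(h,S \right)} = S + h$
$- 58 w{\left(7,-1 \right)} + P{\left(J,X{\left(-4,4 \right)} \right)} = - 58 \left(-1 + 7\right) + 2 = \left(-58\right) 6 + 2 = -348 + 2 = -346$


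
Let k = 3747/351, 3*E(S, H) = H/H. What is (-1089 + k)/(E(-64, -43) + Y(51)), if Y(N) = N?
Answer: -63082/3003 ≈ -21.006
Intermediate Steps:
E(S, H) = 1/3 (E(S, H) = (H/H)/3 = (1/3)*1 = 1/3)
k = 1249/117 (k = 3747*(1/351) = 1249/117 ≈ 10.675)
(-1089 + k)/(E(-64, -43) + Y(51)) = (-1089 + 1249/117)/(1/3 + 51) = -126164/(117*154/3) = -126164/117*3/154 = -63082/3003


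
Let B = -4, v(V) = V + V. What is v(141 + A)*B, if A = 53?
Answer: -1552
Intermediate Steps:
v(V) = 2*V
v(141 + A)*B = (2*(141 + 53))*(-4) = (2*194)*(-4) = 388*(-4) = -1552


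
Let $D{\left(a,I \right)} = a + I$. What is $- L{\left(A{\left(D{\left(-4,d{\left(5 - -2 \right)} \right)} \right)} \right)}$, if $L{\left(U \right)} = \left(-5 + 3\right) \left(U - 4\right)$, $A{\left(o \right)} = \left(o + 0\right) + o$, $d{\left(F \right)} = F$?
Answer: $4$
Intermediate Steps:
$D{\left(a,I \right)} = I + a$
$A{\left(o \right)} = 2 o$ ($A{\left(o \right)} = o + o = 2 o$)
$L{\left(U \right)} = 8 - 2 U$ ($L{\left(U \right)} = - 2 \left(-4 + U\right) = 8 - 2 U$)
$- L{\left(A{\left(D{\left(-4,d{\left(5 - -2 \right)} \right)} \right)} \right)} = - (8 - 2 \cdot 2 \left(\left(5 - -2\right) - 4\right)) = - (8 - 2 \cdot 2 \left(\left(5 + 2\right) - 4\right)) = - (8 - 2 \cdot 2 \left(7 - 4\right)) = - (8 - 2 \cdot 2 \cdot 3) = - (8 - 12) = \left(-1\right) \left(-4\right) = 4$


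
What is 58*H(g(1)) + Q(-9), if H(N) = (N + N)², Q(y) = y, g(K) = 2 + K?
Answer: 2079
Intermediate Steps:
H(N) = 4*N² (H(N) = (2*N)² = 4*N²)
58*H(g(1)) + Q(-9) = 58*(4*(2 + 1)²) - 9 = 58*(4*3²) - 9 = 58*(4*9) - 9 = 58*36 - 9 = 2088 - 9 = 2079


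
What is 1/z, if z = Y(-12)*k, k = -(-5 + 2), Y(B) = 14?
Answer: 1/42 ≈ 0.023810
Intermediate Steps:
k = 3 (k = -1*(-3) = 3)
z = 42 (z = 14*3 = 42)
1/z = 1/42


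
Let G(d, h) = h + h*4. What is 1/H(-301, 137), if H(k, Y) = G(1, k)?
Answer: -1/1505 ≈ -0.00066445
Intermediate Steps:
G(d, h) = 5*h (G(d, h) = h + 4*h = 5*h)
H(k, Y) = 5*k
1/H(-301, 137) = 1/(5*(-301)) = 1/(-1505) = -1/1505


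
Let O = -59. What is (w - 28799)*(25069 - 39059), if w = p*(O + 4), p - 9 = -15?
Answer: 398281310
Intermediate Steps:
p = -6 (p = 9 - 15 = -6)
w = 330 (w = -6*(-59 + 4) = -6*(-55) = 330)
(w - 28799)*(25069 - 39059) = (330 - 28799)*(25069 - 39059) = -28469*(-13990) = 398281310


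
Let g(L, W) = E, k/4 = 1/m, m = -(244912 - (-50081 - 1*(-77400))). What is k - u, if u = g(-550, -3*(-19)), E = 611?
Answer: -132949327/217593 ≈ -611.00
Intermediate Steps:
m = -217593 (m = -(244912 - (-50081 + 77400)) = -(244912 - 1*27319) = -(244912 - 27319) = -1*217593 = -217593)
k = -4/217593 (k = 4/(-217593) = 4*(-1/217593) = -4/217593 ≈ -1.8383e-5)
g(L, W) = 611
u = 611
k - u = -4/217593 - 1*611 = -4/217593 - 611 = -132949327/217593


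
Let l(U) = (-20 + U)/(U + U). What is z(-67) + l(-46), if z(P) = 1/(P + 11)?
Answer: 901/1288 ≈ 0.69953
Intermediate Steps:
z(P) = 1/(11 + P)
l(U) = (-20 + U)/(2*U) (l(U) = (-20 + U)/((2*U)) = (-20 + U)*(1/(2*U)) = (-20 + U)/(2*U))
z(-67) + l(-46) = 1/(11 - 67) + (1/2)*(-20 - 46)/(-46) = 1/(-56) + (1/2)*(-1/46)*(-66) = -1/56 + 33/46 = 901/1288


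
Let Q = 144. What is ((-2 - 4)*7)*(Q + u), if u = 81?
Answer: -9450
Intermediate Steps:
((-2 - 4)*7)*(Q + u) = ((-2 - 4)*7)*(144 + 81) = -6*7*225 = -42*225 = -9450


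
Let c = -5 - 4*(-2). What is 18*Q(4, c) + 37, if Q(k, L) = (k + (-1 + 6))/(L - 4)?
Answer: -125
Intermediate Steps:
c = 3 (c = -5 + 8 = 3)
Q(k, L) = (5 + k)/(-4 + L) (Q(k, L) = (k + 5)/(-4 + L) = (5 + k)/(-4 + L))
18*Q(4, c) + 37 = 18*((5 + 4)/(-4 + 3)) + 37 = 18*(9/(-1)) + 37 = 18*(-1*9) + 37 = 18*(-9) + 37 = -162 + 37 = -125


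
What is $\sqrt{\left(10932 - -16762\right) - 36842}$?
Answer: $2 i \sqrt{2287} \approx 95.645 i$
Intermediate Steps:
$\sqrt{\left(10932 - -16762\right) - 36842} = \sqrt{\left(10932 + 16762\right) - 36842} = \sqrt{27694 - 36842} = \sqrt{-9148} = 2 i \sqrt{2287}$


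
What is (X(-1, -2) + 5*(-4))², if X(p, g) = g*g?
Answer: 256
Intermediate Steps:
X(p, g) = g²
(X(-1, -2) + 5*(-4))² = ((-2)² + 5*(-4))² = (4 - 20)² = (-16)² = 256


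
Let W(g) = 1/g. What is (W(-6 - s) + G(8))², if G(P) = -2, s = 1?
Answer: 225/49 ≈ 4.5918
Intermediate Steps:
(W(-6 - s) + G(8))² = (1/(-6 - 1*1) - 2)² = (1/(-6 - 1) - 2)² = (1/(-7) - 2)² = (-⅐ - 2)² = (-15/7)² = 225/49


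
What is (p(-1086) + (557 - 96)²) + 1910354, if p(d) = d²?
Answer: 3302271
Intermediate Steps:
(p(-1086) + (557 - 96)²) + 1910354 = ((-1086)² + (557 - 96)²) + 1910354 = (1179396 + 461²) + 1910354 = (1179396 + 212521) + 1910354 = 1391917 + 1910354 = 3302271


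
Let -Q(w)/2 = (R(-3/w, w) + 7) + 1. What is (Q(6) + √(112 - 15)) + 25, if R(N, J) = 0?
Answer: 9 + √97 ≈ 18.849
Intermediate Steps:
Q(w) = -16 (Q(w) = -2*((0 + 7) + 1) = -2*(7 + 1) = -2*8 = -16)
(Q(6) + √(112 - 15)) + 25 = (-16 + √(112 - 15)) + 25 = (-16 + √97) + 25 = 9 + √97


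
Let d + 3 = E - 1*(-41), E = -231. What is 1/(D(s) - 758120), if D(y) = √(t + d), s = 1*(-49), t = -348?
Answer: -758120/574745934941 - I*√541/574745934941 ≈ -1.3191e-6 - 4.0469e-11*I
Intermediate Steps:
s = -49
d = -193 (d = -3 + (-231 - 1*(-41)) = -3 + (-231 + 41) = -3 - 190 = -193)
D(y) = I*√541 (D(y) = √(-348 - 193) = √(-541) = I*√541)
1/(D(s) - 758120) = 1/(I*√541 - 758120) = 1/(-758120 + I*√541)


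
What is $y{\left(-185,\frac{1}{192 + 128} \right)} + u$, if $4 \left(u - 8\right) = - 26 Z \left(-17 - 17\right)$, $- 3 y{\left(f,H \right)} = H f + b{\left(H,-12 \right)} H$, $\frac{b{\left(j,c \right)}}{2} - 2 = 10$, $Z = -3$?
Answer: $- \frac{628639}{960} \approx -654.83$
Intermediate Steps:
$b{\left(j,c \right)} = 24$ ($b{\left(j,c \right)} = 4 + 2 \cdot 10 = 4 + 20 = 24$)
$y{\left(f,H \right)} = - 8 H - \frac{H f}{3}$ ($y{\left(f,H \right)} = - \frac{H f + 24 H}{3} = - \frac{24 H + H f}{3} = - 8 H - \frac{H f}{3}$)
$u = -655$ ($u = 8 + \frac{\left(-26\right) \left(-3\right) \left(-17 - 17\right)}{4} = 8 + \frac{78 \left(-34\right)}{4} = 8 + \frac{1}{4} \left(-2652\right) = 8 - 663 = -655$)
$y{\left(-185,\frac{1}{192 + 128} \right)} + u = - \frac{24 - 185}{3 \left(192 + 128\right)} - 655 = \left(- \frac{1}{3}\right) \frac{1}{320} \left(-161\right) - 655 = \frac{161}{960} - 655 = - \frac{628639}{960}$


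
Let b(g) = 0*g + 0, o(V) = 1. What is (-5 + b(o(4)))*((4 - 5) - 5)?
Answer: 30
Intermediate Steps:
b(g) = 0 (b(g) = 0 + 0 = 0)
(-5 + b(o(4)))*((4 - 5) - 5) = (-5 + 0)*((4 - 5) - 5) = -5*(-1 - 5) = -5*(-6) = 30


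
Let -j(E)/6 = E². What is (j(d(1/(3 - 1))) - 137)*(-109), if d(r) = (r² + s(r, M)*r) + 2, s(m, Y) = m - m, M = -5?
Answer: 145951/8 ≈ 18244.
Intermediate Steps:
s(m, Y) = 0
d(r) = 2 + r² (d(r) = (r² + 0*r) + 2 = (r² + 0) + 2 = r² + 2 = 2 + r²)
j(E) = -6*E²
(j(d(1/(3 - 1))) - 137)*(-109) = (-6*(2 + (1/(3 - 1))²)² - 137)*(-109) = (-6*(2 + (1/2)²)² - 137)*(-109) = (-6*(2 + (½)²)² - 137)*(-109) = (-6*(2 + ¼)² - 137)*(-109) = (-6*(9/4)² - 137)*(-109) = (-6*81/16 - 137)*(-109) = (-243/8 - 137)*(-109) = -1339/8*(-109) = 145951/8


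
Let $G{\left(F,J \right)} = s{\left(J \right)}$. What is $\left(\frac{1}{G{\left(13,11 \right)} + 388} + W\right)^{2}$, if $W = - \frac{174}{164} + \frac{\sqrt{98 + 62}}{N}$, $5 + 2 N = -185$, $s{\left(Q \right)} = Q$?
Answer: $\frac{320601047}{281701980} + \frac{138524 \sqrt{10}}{1554105} \approx 1.42$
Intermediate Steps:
$G{\left(F,J \right)} = J$
$N = -95$ ($N = - \frac{5}{2} + \frac{1}{2} \left(-185\right) = - \frac{5}{2} - \frac{185}{2} = -95$)
$W = - \frac{87}{82} - \frac{4 \sqrt{10}}{95}$ ($W = - \frac{174}{164} + \frac{\sqrt{98 + 62}}{-95} = \left(-174\right) \frac{1}{164} + \sqrt{160} \left(- \frac{1}{95}\right) = - \frac{87}{82} + 4 \sqrt{10} \left(- \frac{1}{95}\right) = - \frac{87}{82} - \frac{4 \sqrt{10}}{95} \approx -1.1941$)
$\left(\frac{1}{G{\left(13,11 \right)} + 388} + W\right)^{2} = \left(\frac{1}{11 + 388} - \left(\frac{87}{82} + \frac{4 \sqrt{10}}{95}\right)\right)^{2} = \left(\frac{1}{399} - \left(\frac{87}{82} + \frac{4 \sqrt{10}}{95}\right)\right)^{2} = \left(- \frac{34631}{32718} - \frac{4 \sqrt{10}}{95}\right)^{2}$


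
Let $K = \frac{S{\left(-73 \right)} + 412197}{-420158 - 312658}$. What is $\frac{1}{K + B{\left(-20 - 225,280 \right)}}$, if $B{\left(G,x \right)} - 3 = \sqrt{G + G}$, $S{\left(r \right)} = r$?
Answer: $\frac{81815425524}{16645650341401} - \frac{234945939312 i \sqrt{10}}{16645650341401} \approx 0.0049151 - 0.044634 i$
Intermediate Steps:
$K = - \frac{103031}{183204}$ ($K = \frac{-73 + 412197}{-420158 - 312658} = \frac{412124}{-732816} = 412124 \left(- \frac{1}{732816}\right) = - \frac{103031}{183204} \approx -0.56238$)
$B{\left(G,x \right)} = 3 + \sqrt{2} \sqrt{G}$ ($B{\left(G,x \right)} = 3 + \sqrt{G + G} = 3 + \sqrt{2 G} = 3 + \sqrt{2} \sqrt{G}$)
$\frac{1}{K + B{\left(-20 - 225,280 \right)}} = \frac{1}{- \frac{103031}{183204} + \left(3 + \sqrt{2} \sqrt{-20 - 225}\right)} = \frac{1}{- \frac{103031}{183204} + \left(3 + \sqrt{2} \sqrt{-245}\right)} = \frac{1}{- \frac{103031}{183204} + \left(3 + \sqrt{2} \cdot 7 i \sqrt{5}\right)} = \frac{1}{- \frac{103031}{183204} + \left(3 + 7 i \sqrt{10}\right)} = \frac{1}{\frac{446581}{183204} + 7 i \sqrt{10}}$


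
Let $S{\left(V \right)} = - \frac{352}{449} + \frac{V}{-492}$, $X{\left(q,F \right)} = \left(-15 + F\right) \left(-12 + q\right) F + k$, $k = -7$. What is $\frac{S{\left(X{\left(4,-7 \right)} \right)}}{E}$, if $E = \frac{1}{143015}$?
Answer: $\frac{18264302635}{73636} \approx 2.4804 \cdot 10^{5}$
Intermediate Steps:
$X{\left(q,F \right)} = -7 + F \left(-15 + F\right) \left(-12 + q\right)$ ($X{\left(q,F \right)} = \left(-15 + F\right) \left(-12 + q\right) F - 7 = F \left(-15 + F\right) \left(-12 + q\right) - 7 = -7 + F \left(-15 + F\right) \left(-12 + q\right)$)
$S{\left(V \right)} = - \frac{352}{449} - \frac{V}{492}$ ($S{\left(V \right)} = \left(-352\right) \frac{1}{449} + V \left(- \frac{1}{492}\right) = - \frac{352}{449} - \frac{V}{492}$)
$E = \frac{1}{143015} \approx 6.9923 \cdot 10^{-6}$
$\frac{S{\left(X{\left(4,-7 \right)} \right)}}{E} = \left(- \frac{352}{449} - \frac{-7 - 12 \left(-7\right)^{2} + 180 \left(-7\right) + 4 \left(-7\right)^{2} - \left(-105\right) 4}{492}\right) \frac{1}{\frac{1}{143015}} = \left(- \frac{352}{449} - \frac{-7 - 588 - 1260 + 4 \cdot 49 + 420}{492}\right) 143015 = \left(- \frac{352}{449} - \frac{-7 - 588 - 1260 + 196 + 420}{492}\right) 143015 = \left(- \frac{352}{449} - - \frac{413}{164}\right) 143015 = \left(- \frac{352}{449} + \frac{413}{164}\right) 143015 = \frac{127709}{73636} \cdot 143015 = \frac{18264302635}{73636}$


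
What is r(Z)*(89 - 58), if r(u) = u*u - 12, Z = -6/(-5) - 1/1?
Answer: -9269/25 ≈ -370.76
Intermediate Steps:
Z = ⅕ (Z = -6*(-⅕) - 1*1 = 6/5 - 1 = ⅕ ≈ 0.20000)
r(u) = -12 + u² (r(u) = u² - 12 = -12 + u²)
r(Z)*(89 - 58) = (-12 + (⅕)²)*(89 - 58) = (-12 + 1/25)*31 = -299/25*31 = -9269/25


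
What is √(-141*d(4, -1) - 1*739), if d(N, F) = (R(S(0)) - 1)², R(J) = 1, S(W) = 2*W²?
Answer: I*√739 ≈ 27.185*I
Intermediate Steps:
d(N, F) = 0 (d(N, F) = (1 - 1)² = 0² = 0)
√(-141*d(4, -1) - 1*739) = √(-141*0 - 1*739) = √(0 - 739) = √(-739) = I*√739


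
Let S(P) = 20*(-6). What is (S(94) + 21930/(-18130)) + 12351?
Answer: 22172610/1813 ≈ 12230.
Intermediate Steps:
S(P) = -120
(S(94) + 21930/(-18130)) + 12351 = (-120 + 21930/(-18130)) + 12351 = (-120 + 21930*(-1/18130)) + 12351 = (-120 - 2193/1813) + 12351 = -219753/1813 + 12351 = 22172610/1813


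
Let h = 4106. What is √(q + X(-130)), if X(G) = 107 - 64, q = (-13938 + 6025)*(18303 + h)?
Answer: 3*I*√19702486 ≈ 13316.0*I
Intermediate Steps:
q = -177322417 (q = (-13938 + 6025)*(18303 + 4106) = -7913*22409 = -177322417)
X(G) = 43
√(q + X(-130)) = √(-177322417 + 43) = √(-177322374) = 3*I*√19702486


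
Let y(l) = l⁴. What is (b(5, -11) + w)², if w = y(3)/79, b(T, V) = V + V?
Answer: 2745649/6241 ≈ 439.94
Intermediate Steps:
b(T, V) = 2*V
w = 81/79 (w = 3⁴/79 = 81*(1/79) = 81/79 ≈ 1.0253)
(b(5, -11) + w)² = (2*(-11) + 81/79)² = (-22 + 81/79)² = (-1657/79)² = 2745649/6241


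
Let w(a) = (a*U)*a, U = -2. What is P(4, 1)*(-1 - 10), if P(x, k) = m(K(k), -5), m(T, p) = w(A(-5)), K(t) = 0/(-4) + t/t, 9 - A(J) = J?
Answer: 4312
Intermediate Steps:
A(J) = 9 - J
K(t) = 1 (K(t) = 0*(-¼) + 1 = 0 + 1 = 1)
w(a) = -2*a² (w(a) = (a*(-2))*a = (-2*a)*a = -2*a²)
m(T, p) = -392 (m(T, p) = -2*(9 - 1*(-5))² = -2*(9 + 5)² = -2*14² = -2*196 = -392)
P(x, k) = -392
P(4, 1)*(-1 - 10) = -392*(-1 - 10) = -392*(-11) = 4312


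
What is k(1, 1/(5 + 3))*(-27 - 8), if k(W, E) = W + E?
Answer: -315/8 ≈ -39.375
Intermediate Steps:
k(W, E) = E + W
k(1, 1/(5 + 3))*(-27 - 8) = (1/(5 + 3) + 1)*(-27 - 8) = (1/8 + 1)*(-35) = (9/8)*(-35) = -315/8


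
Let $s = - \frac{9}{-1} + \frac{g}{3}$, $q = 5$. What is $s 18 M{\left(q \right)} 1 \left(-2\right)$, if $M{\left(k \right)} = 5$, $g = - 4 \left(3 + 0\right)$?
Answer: $-900$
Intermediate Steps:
$g = -12$ ($g = \left(-4\right) 3 = -12$)
$s = 5$ ($s = - \frac{9}{-1} - \frac{12}{3} = \left(-9\right) \left(-1\right) - 4 = 9 - 4 = 5$)
$s 18 M{\left(q \right)} 1 \left(-2\right) = 5 \cdot 18 \cdot 5 \cdot 1 \left(-2\right) = 90 \cdot 5 \left(-2\right) = 90 \left(-10\right) = -900$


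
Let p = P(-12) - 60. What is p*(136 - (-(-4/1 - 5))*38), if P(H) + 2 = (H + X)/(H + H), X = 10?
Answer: 76529/6 ≈ 12755.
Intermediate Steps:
P(H) = -2 + (10 + H)/(2*H) (P(H) = -2 + (H + 10)/(H + H) = -2 + (10 + H)/((2*H)) = -2 + (10 + H)*(1/(2*H)) = -2 + (10 + H)/(2*H))
p = -743/12 (p = (-3/2 + 5/(-12)) - 60 = (-3/2 + 5*(-1/12)) - 60 = (-3/2 - 5/12) - 60 = -23/12 - 60 = -743/12 ≈ -61.917)
p*(136 - (-(-4/1 - 5))*38) = -743*(136 - (-(-4/1 - 5))*38)/12 = -743*(136 - (-(-4*1 - 5))*38)/12 = -743*(136 - (-(-4 - 5))*38)/12 = -743*(136 - (-1*(-9))*38)/12 = -743*(136 - 9*38)/12 = -743*(136 - 1*342)/12 = -743*(136 - 342)/12 = -743/12*(-206) = 76529/6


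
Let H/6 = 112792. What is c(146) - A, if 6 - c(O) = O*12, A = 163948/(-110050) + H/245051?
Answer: -23560094474276/13483931275 ≈ -1747.3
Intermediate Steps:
H = 676752 (H = 6*112792 = 676752)
A = 17150468126/13483931275 (A = 163948/(-110050) + 676752/245051 = 163948*(-1/110050) + 676752*(1/245051) = -81974/55025 + 676752/245051 = 17150468126/13483931275 ≈ 1.2719)
c(O) = 6 - 12*O (c(O) = 6 - O*12 = 6 - 12*O)
c(146) - A = (6 - 12*146) - 1*17150468126/13483931275 = (6 - 1752) - 17150468126/13483931275 = -1746 - 17150468126/13483931275 = -23560094474276/13483931275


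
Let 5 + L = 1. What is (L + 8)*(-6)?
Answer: -24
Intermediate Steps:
L = -4 (L = -5 + 1 = -4)
(L + 8)*(-6) = (-4 + 8)*(-6) = 4*(-6) = -24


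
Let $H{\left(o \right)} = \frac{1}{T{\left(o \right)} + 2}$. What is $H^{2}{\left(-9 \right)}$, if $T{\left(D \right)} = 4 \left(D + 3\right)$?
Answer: $\frac{1}{484} \approx 0.0020661$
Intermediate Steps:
$T{\left(D \right)} = 12 + 4 D$ ($T{\left(D \right)} = 4 \left(3 + D\right) = 12 + 4 D$)
$H{\left(o \right)} = \frac{1}{14 + 4 o}$ ($H{\left(o \right)} = \frac{1}{\left(12 + 4 o\right) + 2} = \frac{1}{14 + 4 o}$)
$H^{2}{\left(-9 \right)} = \left(\frac{1}{2 \left(7 + 2 \left(-9\right)\right)}\right)^{2} = \left(\frac{1}{2 \left(7 - 18\right)}\right)^{2} = \left(\frac{1}{2 \left(-11\right)}\right)^{2} = \left(\frac{1}{2} \left(- \frac{1}{11}\right)\right)^{2} = \left(- \frac{1}{22}\right)^{2} = \frac{1}{484}$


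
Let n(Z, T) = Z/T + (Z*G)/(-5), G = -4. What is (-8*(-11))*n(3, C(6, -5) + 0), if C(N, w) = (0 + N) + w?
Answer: 2376/5 ≈ 475.20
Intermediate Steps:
C(N, w) = N + w
n(Z, T) = 4*Z/5 + Z/T (n(Z, T) = Z/T + (Z*(-4))/(-5) = Z/T - 4*Z*(-⅕) = Z/T + 4*Z/5 = 4*Z/5 + Z/T)
(-8*(-11))*n(3, C(6, -5) + 0) = (-8*(-11))*((⅘)*3 + 3/((6 - 5) + 0)) = 88*(12/5 + 3/(1 + 0)) = 88*(12/5 + 3/1) = 88*(12/5 + 3*1) = 88*(12/5 + 3) = 88*(27/5) = 2376/5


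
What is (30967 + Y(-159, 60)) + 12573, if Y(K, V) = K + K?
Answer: 43222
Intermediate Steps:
Y(K, V) = 2*K
(30967 + Y(-159, 60)) + 12573 = (30967 + 2*(-159)) + 12573 = (30967 - 318) + 12573 = 30649 + 12573 = 43222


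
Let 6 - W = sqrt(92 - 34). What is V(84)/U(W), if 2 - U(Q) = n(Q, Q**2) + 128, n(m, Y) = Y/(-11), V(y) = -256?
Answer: 20672/9437 - 192*sqrt(58)/9437 ≈ 2.0356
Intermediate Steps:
n(m, Y) = -Y/11 (n(m, Y) = Y*(-1/11) = -Y/11)
W = 6 - sqrt(58) (W = 6 - sqrt(92 - 34) = 6 - sqrt(58) ≈ -1.6158)
U(Q) = -126 + Q**2/11 (U(Q) = 2 - (-Q**2/11 + 128) = 2 - (128 - Q**2/11) = 2 + (-128 + Q**2/11) = -126 + Q**2/11)
V(84)/U(W) = -256/(-126 + (6 - sqrt(58))**2/11)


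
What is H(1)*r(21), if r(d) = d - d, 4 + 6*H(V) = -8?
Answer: 0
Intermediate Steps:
H(V) = -2 (H(V) = -2/3 + (1/6)*(-8) = -2/3 - 4/3 = -2)
r(d) = 0
H(1)*r(21) = -2*0 = 0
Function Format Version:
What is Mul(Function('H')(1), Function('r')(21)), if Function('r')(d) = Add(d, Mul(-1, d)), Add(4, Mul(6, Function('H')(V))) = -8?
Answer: 0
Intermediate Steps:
Function('H')(V) = -2 (Function('H')(V) = Add(Rational(-2, 3), Mul(Rational(1, 6), -8)) = Add(Rational(-2, 3), Rational(-4, 3)) = -2)
Function('r')(d) = 0
Mul(Function('H')(1), Function('r')(21)) = Mul(-2, 0) = 0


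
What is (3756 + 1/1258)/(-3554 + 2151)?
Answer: -4725049/1764974 ≈ -2.6771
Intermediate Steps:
(3756 + 1/1258)/(-3554 + 2151) = (3756 + 1/1258)/(-1403) = (4725049/1258)*(-1/1403) = -4725049/1764974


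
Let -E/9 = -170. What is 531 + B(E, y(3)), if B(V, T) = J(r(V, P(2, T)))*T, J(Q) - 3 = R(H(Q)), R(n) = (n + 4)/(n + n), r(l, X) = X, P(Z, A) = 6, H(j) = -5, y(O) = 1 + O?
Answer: 2717/5 ≈ 543.40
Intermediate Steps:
E = 1530 (E = -9*(-170) = 1530)
R(n) = (4 + n)/(2*n) (R(n) = (4 + n)/((2*n)) = (4 + n)*(1/(2*n)) = (4 + n)/(2*n))
J(Q) = 31/10 (J(Q) = 3 + (½)*(4 - 5)/(-5) = 3 + (½)*(-⅕)*(-1) = 3 + ⅒ = 31/10)
B(V, T) = 31*T/10
531 + B(E, y(3)) = 531 + 31*(1 + 3)/10 = 531 + (31/10)*4 = 531 + 62/5 = 2717/5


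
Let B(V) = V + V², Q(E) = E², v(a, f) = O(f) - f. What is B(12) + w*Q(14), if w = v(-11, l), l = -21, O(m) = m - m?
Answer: 4272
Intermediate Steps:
O(m) = 0
v(a, f) = -f (v(a, f) = 0 - f = -f)
w = 21 (w = -1*(-21) = 21)
B(12) + w*Q(14) = 12*(1 + 12) + 21*14² = 12*13 + 21*196 = 156 + 4116 = 4272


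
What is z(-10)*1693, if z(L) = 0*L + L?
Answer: -16930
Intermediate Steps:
z(L) = L (z(L) = 0 + L = L)
z(-10)*1693 = -10*1693 = -16930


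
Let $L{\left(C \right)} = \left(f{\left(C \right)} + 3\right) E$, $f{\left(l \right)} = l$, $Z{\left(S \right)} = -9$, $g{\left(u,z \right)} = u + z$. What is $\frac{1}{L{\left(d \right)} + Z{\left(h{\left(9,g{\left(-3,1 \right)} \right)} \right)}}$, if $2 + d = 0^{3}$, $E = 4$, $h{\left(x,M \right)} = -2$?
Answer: $- \frac{1}{5} \approx -0.2$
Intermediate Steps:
$d = -2$ ($d = -2 + 0^{3} = -2 + 0 = -2$)
$L{\left(C \right)} = 12 + 4 C$ ($L{\left(C \right)} = \left(C + 3\right) 4 = \left(3 + C\right) 4 = 12 + 4 C$)
$\frac{1}{L{\left(d \right)} + Z{\left(h{\left(9,g{\left(-3,1 \right)} \right)} \right)}} = \frac{1}{\left(12 + 4 \left(-2\right)\right) - 9} = \frac{1}{\left(12 - 8\right) - 9} = \frac{1}{4 - 9} = \frac{1}{-5} = - \frac{1}{5}$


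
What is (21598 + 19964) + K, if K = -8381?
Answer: 33181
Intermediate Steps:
(21598 + 19964) + K = (21598 + 19964) - 8381 = 41562 - 8381 = 33181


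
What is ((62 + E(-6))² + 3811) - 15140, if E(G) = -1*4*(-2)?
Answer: -6429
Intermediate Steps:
E(G) = 8 (E(G) = -4*(-2) = 8)
((62 + E(-6))² + 3811) - 15140 = ((62 + 8)² + 3811) - 15140 = (70² + 3811) - 15140 = (4900 + 3811) - 15140 = 8711 - 15140 = -6429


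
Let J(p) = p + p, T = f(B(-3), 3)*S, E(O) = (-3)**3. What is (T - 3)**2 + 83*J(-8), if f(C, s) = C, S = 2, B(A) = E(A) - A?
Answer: 1273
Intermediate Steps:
E(O) = -27
B(A) = -27 - A
T = -48 (T = (-27 - 1*(-3))*2 = (-27 + 3)*2 = -24*2 = -48)
J(p) = 2*p
(T - 3)**2 + 83*J(-8) = (-48 - 3)**2 + 83*(2*(-8)) = (-51)**2 + 83*(-16) = 2601 - 1328 = 1273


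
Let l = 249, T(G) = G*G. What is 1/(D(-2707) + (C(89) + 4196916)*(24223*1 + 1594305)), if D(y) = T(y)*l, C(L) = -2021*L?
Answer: 1/6503527681217 ≈ 1.5376e-13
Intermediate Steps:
T(G) = G²
D(y) = 249*y² (D(y) = y²*249 = 249*y²)
1/(D(-2707) + (C(89) + 4196916)*(24223*1 + 1594305)) = 1/(249*(-2707)² + (-2021*89 + 4196916)*(24223*1 + 1594305)) = 1/(249*7327849 + (-179869 + 4196916)*(24223 + 1594305)) = 1/(1824634401 + 4017047*1618528) = 1/(1824634401 + 6501703046816) = 1/6503527681217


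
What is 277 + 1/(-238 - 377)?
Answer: 170354/615 ≈ 277.00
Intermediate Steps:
277 + 1/(-238 - 377) = 277 + 1/(-615) = 277 - 1/615 = 170354/615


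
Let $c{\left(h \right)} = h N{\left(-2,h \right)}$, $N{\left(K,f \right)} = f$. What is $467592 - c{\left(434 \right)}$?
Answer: $279236$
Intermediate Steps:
$c{\left(h \right)} = h^{2}$ ($c{\left(h \right)} = h h = h^{2}$)
$467592 - c{\left(434 \right)} = 467592 - 434^{2} = 467592 - 188356 = 279236$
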